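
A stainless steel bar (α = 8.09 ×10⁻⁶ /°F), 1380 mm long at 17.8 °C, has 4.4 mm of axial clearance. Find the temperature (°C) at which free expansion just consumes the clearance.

237 °C

α = 8.09×10⁻⁶/°F × 9/5 = 14.6×10⁻⁶/K.
α·L₀·ΔT = 4.4 mm ⇒ ΔT = 4.4 / (14.6×10⁻⁶ × 1380.0) = 219.0 K.
T = 17.8 + 219.0 = 236.8 °C.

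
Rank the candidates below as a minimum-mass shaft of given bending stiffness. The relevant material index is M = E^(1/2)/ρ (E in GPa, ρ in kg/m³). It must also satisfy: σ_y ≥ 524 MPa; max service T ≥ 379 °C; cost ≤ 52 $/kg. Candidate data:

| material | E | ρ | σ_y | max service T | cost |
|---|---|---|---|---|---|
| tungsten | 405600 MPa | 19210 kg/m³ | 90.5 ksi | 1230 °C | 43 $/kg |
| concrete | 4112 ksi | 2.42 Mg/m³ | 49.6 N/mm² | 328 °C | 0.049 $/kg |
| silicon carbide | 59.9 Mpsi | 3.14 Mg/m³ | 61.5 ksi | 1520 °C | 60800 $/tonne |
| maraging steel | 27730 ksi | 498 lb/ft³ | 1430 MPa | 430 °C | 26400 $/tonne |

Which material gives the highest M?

Screen on constraints: σ_y ≥ 524 MPa; max service T ≥ 379 °C; cost ≤ 52 $/kg. Survivors: tungsten, maraging steel.
Normalizing units and computing the index:
  tungsten: E = 405.6 GPa, ρ = 19210 kg/m³
  maraging steel: E = 191.2 GPa, ρ = 7977 kg/m³
  maraging steel: M = 1.73×10⁻³
  tungsten: M = 1.05×10⁻³
Highest index: maraging steel.

maraging steel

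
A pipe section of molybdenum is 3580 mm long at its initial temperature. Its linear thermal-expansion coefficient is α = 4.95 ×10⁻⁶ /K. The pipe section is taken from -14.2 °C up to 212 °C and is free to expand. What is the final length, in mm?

ΔT = 212 − (-14.2) = 226.2 K.
ΔL = α·L₀·ΔT = 4.95×10⁻⁶ × 3580 mm × 226.2 K = 4.01 mm.
L = L₀ + ΔL = 3580 + 4.01 = 3584.0 mm.

3584.0 mm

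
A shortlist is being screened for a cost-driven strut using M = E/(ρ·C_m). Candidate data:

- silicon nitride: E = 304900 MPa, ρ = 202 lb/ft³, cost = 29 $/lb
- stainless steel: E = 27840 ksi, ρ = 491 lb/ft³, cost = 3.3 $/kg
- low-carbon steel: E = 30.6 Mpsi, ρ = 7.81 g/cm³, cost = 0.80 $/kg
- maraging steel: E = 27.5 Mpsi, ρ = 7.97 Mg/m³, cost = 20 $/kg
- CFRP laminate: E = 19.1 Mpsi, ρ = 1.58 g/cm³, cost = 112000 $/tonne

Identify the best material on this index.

After converting to SI:
  silicon nitride: E = 304.9 GPa, ρ = 3236 kg/m³, cost = 63.93 $/kg
  stainless steel: E = 192.0 GPa, ρ = 7865 kg/m³, cost = 3.300 $/kg
  low-carbon steel: E = 211.0 GPa, ρ = 7810 kg/m³, cost = 0.8000 $/kg
  maraging steel: E = 189.6 GPa, ρ = 7970 kg/m³, cost = 20.00 $/kg
  CFRP laminate: E = 131.7 GPa, ρ = 1580 kg/m³, cost = 112.0 $/kg
  low-carbon steel: M = 33.8 MN·m per $
  stainless steel: M = 7.40 MN·m per $
  silicon nitride: M = 1.47 MN·m per $
  maraging steel: M = 1.19 MN·m per $
  CFRP laminate: M = 0.744 MN·m per $
Highest index: low-carbon steel.

low-carbon steel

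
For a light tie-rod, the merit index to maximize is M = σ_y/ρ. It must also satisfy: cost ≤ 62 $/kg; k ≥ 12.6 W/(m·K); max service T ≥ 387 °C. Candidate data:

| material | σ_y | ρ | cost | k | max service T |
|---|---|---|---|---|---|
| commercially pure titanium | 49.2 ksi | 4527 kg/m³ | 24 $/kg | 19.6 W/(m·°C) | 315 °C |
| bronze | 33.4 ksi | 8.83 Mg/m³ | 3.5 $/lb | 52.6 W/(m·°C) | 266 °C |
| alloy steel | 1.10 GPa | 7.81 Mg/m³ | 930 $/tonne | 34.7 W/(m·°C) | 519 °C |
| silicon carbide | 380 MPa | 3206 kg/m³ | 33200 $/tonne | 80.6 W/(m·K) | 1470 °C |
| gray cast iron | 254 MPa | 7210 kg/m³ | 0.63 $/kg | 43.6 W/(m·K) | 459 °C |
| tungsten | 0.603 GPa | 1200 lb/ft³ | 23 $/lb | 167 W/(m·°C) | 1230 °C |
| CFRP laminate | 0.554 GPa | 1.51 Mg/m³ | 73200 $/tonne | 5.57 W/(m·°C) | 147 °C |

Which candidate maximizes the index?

alloy steel

Screen on constraints: cost ≤ 62 $/kg; k ≥ 12.6 W/(m·K); max service T ≥ 387 °C. Survivors: alloy steel, silicon carbide, gray cast iron, tungsten.
Convert each candidate to consistent units, then evaluate M:
  alloy steel: σ_y = 1100 MPa, ρ = 7810 kg/m³
  silicon carbide: σ_y = 380.0 MPa, ρ = 3206 kg/m³
  gray cast iron: σ_y = 254.0 MPa, ρ = 7210 kg/m³
  tungsten: σ_y = 603.0 MPa, ρ = 19220 kg/m³
  alloy steel: M = 141 kN·m/kg
  silicon carbide: M = 119 kN·m/kg
  gray cast iron: M = 35.2 kN·m/kg
  tungsten: M = 31.4 kN·m/kg
Alloy steel ranks first.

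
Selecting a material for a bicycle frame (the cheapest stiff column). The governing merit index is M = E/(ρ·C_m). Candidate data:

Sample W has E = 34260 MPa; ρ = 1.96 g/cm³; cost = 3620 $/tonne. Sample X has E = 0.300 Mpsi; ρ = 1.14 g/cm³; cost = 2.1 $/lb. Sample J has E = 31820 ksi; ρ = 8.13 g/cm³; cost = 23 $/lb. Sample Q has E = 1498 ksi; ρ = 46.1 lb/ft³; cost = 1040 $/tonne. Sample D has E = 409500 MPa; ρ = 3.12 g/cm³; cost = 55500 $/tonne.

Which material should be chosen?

sample Q

Putting every candidate on a common basis:
  sample W: E = 34.26 GPa, ρ = 1960 kg/m³, cost = 3.620 $/kg
  sample X: E = 2.068 GPa, ρ = 1140 kg/m³, cost = 4.630 $/kg
  sample J: E = 219.4 GPa, ρ = 8130 kg/m³, cost = 50.71 $/kg
  sample Q: E = 10.33 GPa, ρ = 738.5 kg/m³, cost = 1.040 $/kg
  sample D: E = 409.5 GPa, ρ = 3120 kg/m³, cost = 55.50 $/kg
  sample Q: M = 13.4 MN·m per $
  sample W: M = 4.83 MN·m per $
  sample D: M = 2.36 MN·m per $
  sample J: M = 0.532 MN·m per $
  sample X: M = 0.392 MN·m per $
Highest index: sample Q.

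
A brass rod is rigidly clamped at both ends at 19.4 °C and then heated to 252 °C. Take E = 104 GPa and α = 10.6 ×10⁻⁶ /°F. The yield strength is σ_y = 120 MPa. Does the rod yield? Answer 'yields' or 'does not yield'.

yields

α = 10.6×10⁻⁶/°F × 9/5 = 19.1×10⁻⁶/K.
ΔT = 232.6 K. Constrained thermal stress σ = E·α·ΔT = 104.0×10³ MPa × 19.1×10⁻⁶ × 232.6 = 462 MPa (compressive).
Compare to σ_y = 120 MPa: σ ≥ σ_y, so it yields.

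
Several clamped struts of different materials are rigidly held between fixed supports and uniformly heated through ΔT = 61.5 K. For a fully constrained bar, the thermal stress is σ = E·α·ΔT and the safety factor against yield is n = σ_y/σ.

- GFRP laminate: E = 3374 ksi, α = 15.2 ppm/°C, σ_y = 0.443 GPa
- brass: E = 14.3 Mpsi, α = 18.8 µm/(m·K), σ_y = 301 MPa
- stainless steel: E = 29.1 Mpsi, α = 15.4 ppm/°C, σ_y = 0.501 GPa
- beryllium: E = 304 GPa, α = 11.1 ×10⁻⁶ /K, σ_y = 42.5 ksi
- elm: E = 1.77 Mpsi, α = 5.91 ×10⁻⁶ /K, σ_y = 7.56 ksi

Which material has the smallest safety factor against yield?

Converting E to GPa, α to ×10⁻⁶/K, σ_y to MPa, then σ and n for each:
  GFRP laminate: E = 23.26, α = 15.2, σ_y = 443.0 → σ = 21.7 MPa, n = 20.4
  brass: E = 98.60, α = 18.8, σ_y = 301.0 → σ = 114 MPa, n = 2.64
  stainless steel: E = 200.6, α = 15.4, σ_y = 501.0 → σ = 190 MPa, n = 2.64
  beryllium: E = 304.0, α = 11.1, σ_y = 293.0 → σ = 208 MPa, n = 1.41
  elm: E = 12.20, α = 5.91, σ_y = 52.12 → σ = 4.44 MPa, n = 11.8
Beryllium has the lowest safety factor, n = 1.41.

beryllium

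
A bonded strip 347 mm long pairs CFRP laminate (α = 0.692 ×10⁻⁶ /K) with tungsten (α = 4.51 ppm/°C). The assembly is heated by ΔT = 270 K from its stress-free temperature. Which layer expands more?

α(CFRP laminate) = 0.692×10⁻⁶/K vs α(tungsten) = 4.51×10⁻⁶/K.
Higher α expands more for the same ΔT: tungsten.

tungsten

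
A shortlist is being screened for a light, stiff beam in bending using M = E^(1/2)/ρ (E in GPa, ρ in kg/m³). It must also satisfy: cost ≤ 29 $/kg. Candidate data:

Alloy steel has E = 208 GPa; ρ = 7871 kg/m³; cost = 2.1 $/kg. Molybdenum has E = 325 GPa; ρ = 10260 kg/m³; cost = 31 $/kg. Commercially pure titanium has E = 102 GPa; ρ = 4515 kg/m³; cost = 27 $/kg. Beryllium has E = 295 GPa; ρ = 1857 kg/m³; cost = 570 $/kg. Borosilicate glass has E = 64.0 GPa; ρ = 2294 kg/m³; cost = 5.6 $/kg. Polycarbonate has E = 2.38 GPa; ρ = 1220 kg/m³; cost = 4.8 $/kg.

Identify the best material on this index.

borosilicate glass

Screen on constraints: cost ≤ 29 $/kg. Survivors: alloy steel, commercially pure titanium, borosilicate glass, polycarbonate.
Computing M directly (units already consistent):
  borosilicate glass: M = 3.49×10⁻³
  commercially pure titanium: M = 2.24×10⁻³
  alloy steel: M = 1.83×10⁻³
  polycarbonate: M = 1.26×10⁻³
Borosilicate glass ranks first.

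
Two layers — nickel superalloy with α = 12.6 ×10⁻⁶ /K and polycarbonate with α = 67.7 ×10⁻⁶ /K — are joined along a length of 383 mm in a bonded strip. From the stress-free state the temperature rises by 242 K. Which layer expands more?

polycarbonate

α(nickel superalloy) = 12.6×10⁻⁶/K vs α(polycarbonate) = 67.7×10⁻⁶/K.
Higher α expands more for the same ΔT: polycarbonate.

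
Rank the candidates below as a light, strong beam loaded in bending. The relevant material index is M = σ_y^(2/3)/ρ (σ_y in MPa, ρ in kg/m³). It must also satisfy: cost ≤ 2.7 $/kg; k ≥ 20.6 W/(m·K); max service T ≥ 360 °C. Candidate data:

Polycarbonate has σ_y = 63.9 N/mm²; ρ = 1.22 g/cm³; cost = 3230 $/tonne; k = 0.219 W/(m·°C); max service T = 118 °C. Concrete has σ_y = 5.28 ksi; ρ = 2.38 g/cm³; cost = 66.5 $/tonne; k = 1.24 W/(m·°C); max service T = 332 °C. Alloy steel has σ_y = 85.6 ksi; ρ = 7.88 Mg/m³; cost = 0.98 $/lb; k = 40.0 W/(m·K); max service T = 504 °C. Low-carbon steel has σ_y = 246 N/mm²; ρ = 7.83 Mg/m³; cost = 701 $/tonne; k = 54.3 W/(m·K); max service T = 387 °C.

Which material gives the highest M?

Screen on constraints: cost ≤ 2.7 $/kg; k ≥ 20.6 W/(m·K); max service T ≥ 360 °C. Survivors: alloy steel, low-carbon steel.
Convert each candidate to consistent units, then evaluate M:
  alloy steel: σ_y = 590.2 MPa, ρ = 7880 kg/m³
  low-carbon steel: σ_y = 246.0 MPa, ρ = 7830 kg/m³
  alloy steel: M = 8.93×10⁻³
  low-carbon steel: M = 5.01×10⁻³
Alloy steel ranks first.

alloy steel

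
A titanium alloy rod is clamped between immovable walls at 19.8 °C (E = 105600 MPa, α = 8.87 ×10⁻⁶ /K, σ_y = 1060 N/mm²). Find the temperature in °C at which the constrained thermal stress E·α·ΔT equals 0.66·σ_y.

E = 105600 MPa = 105.6 GPa.
σ_y = 1060 N/mm² = 1060 MPa.
E·α·ΔT = 699.6 MPa ⇒ ΔT = 699.6 / (105.6×10³ × 8.87×10⁻⁶) = 746.9 K.
T = 19.8 + 746.9 = 766.7 °C.

767 °C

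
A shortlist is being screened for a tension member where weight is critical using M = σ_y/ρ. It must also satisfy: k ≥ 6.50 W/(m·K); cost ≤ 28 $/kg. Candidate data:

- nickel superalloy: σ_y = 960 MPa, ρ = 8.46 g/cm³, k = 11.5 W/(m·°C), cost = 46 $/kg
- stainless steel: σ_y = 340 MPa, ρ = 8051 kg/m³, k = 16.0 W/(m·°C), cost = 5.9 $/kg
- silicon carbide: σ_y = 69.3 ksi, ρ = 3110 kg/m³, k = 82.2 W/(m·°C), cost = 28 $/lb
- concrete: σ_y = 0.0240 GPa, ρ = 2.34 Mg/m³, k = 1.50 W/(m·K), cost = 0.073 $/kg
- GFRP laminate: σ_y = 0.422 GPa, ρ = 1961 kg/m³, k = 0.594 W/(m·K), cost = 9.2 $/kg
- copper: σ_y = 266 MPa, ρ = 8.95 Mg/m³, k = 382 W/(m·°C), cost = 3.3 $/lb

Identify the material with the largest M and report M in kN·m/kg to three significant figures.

stainless steel, M = 42.2 kN·m/kg

Screen on constraints: k ≥ 6.50 W/(m·K); cost ≤ 28 $/kg. Survivors: stainless steel, copper.
In SI units:
  stainless steel: σ_y = 340.0 MPa, ρ = 8051 kg/m³
  copper: σ_y = 266.0 MPa, ρ = 8950 kg/m³
  stainless steel: M = 42.2 kN·m/kg
  copper: M = 29.7 kN·m/kg
Stainless steel has the largest M.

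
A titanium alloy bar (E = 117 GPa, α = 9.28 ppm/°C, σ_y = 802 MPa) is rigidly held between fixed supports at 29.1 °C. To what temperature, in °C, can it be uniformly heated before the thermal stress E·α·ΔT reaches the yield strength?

E·α·ΔT = 802.0 MPa ⇒ ΔT = 802.0 / (117.0×10³ × 9.28×10⁻⁶) = 738.7 K.
T = 29.1 + 738.7 = 767.8 °C.

768 °C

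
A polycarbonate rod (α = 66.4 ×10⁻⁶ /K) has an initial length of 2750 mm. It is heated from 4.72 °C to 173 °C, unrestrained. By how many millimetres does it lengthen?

ΔT = 173 − 4.72 = 168.3 K.
ΔL = α·L₀·ΔT = 66.4×10⁻⁶ × 2750 mm × 168.3 K = 30.7 mm.

30.7 mm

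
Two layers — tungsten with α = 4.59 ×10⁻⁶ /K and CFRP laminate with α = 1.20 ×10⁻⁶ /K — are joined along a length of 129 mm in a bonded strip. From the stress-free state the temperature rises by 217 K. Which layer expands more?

α(tungsten) = 4.59×10⁻⁶/K vs α(CFRP laminate) = 1.20×10⁻⁶/K.
Higher α expands more for the same ΔT: tungsten.

tungsten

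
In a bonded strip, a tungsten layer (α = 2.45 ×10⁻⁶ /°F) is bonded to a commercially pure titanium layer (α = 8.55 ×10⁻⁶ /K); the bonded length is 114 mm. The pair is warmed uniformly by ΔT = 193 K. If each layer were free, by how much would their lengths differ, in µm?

tungsten: α = 2.45×10⁻⁶/°F × 9/5 = 4.41×10⁻⁶/K.
Δα = |4.41 − 8.55|×10⁻⁶/K = 4.14×10⁻⁶/K.
ΔL_mismatch = Δα·L·ΔT = 4.14×10⁻⁶ × 114.0 mm × 193.0 K = 91.1 µm.

91.1 µm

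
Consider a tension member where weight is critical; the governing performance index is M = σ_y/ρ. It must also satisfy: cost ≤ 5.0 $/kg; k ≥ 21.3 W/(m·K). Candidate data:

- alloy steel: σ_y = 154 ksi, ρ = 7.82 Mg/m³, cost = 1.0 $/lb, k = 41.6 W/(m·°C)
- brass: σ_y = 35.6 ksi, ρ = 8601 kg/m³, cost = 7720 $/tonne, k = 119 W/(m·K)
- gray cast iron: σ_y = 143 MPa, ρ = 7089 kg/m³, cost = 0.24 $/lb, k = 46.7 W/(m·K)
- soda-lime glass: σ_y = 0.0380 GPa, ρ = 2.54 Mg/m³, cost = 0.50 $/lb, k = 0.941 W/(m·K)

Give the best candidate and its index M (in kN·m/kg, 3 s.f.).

alloy steel, M = 136 kN·m/kg

Screen on constraints: cost ≤ 5.0 $/kg; k ≥ 21.3 W/(m·K). Survivors: alloy steel, gray cast iron.
Convert each candidate to consistent units, then evaluate M:
  alloy steel: σ_y = 1062 MPa, ρ = 7820 kg/m³
  gray cast iron: σ_y = 143.0 MPa, ρ = 7089 kg/m³
  alloy steel: M = 136 kN·m/kg
  gray cast iron: M = 20.2 kN·m/kg
Alloy steel ranks first.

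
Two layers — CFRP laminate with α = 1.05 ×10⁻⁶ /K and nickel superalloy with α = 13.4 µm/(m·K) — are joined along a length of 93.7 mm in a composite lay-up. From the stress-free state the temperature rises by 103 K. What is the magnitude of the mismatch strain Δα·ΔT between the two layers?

Δα = |1.05 − 13.4|×10⁻⁶/K = 12.3×10⁻⁶/K.
Mismatch strain = Δα·ΔT = 12.3×10⁻⁶ × 103.0 = 1.27×10⁻³.

1.27×10⁻³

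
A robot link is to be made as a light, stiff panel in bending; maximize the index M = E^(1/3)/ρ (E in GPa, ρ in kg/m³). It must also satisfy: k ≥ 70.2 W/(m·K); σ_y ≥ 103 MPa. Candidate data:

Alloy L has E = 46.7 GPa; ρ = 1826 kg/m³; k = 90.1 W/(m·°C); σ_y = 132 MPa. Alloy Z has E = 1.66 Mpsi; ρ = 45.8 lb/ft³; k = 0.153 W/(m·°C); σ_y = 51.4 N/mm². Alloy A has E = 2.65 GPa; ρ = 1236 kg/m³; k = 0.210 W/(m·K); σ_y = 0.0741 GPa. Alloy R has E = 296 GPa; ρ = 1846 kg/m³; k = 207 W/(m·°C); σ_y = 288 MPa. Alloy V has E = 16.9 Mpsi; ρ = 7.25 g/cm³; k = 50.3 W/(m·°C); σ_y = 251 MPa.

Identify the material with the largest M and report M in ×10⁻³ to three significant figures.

Screen on constraints: k ≥ 70.2 W/(m·K); σ_y ≥ 103 MPa. Survivors: alloy L, alloy R.
Convert each candidate to consistent units, then evaluate M:
  alloy L: E = 46.70 GPa, ρ = 1826 kg/m³
  alloy R: E = 296.0 GPa, ρ = 1846 kg/m³
  alloy R: M = 3.61×10⁻³
  alloy L: M = 1.97×10⁻³
The maximum is for alloy R.

alloy R, M = 3.61×10⁻³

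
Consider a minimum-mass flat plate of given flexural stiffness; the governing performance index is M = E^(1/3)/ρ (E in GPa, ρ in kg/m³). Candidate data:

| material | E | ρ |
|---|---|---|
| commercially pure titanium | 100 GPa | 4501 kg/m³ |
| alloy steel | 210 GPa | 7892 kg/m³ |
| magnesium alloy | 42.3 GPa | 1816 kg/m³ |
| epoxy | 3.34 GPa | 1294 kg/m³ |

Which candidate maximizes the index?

Evaluate M for each candidate:
  magnesium alloy: M = 1.92×10⁻³
  epoxy: M = 1.16×10⁻³
  commercially pure titanium: M = 1.03×10⁻³
  alloy steel: M = 0.753×10⁻³
Highest index: magnesium alloy.

magnesium alloy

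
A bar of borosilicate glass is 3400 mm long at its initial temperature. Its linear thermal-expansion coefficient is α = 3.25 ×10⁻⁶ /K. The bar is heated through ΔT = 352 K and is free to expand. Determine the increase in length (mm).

ΔL = α·L₀·ΔT = 3.25×10⁻⁶ × 3400 mm × 352.0 K = 3.89 mm.

3.89 mm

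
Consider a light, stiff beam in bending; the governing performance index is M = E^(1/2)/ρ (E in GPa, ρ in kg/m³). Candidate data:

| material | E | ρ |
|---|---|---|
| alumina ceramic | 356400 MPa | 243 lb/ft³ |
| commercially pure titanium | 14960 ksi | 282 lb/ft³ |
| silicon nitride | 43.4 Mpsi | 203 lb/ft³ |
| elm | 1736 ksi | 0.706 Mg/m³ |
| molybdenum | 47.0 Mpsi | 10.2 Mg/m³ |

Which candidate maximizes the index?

silicon nitride

Normalizing units and computing the index:
  alumina ceramic: E = 356.4 GPa, ρ = 3892 kg/m³
  commercially pure titanium: E = 103.1 GPa, ρ = 4517 kg/m³
  silicon nitride: E = 299.2 GPa, ρ = 3252 kg/m³
  elm: E = 11.97 GPa, ρ = 706.0 kg/m³
  molybdenum: E = 324.1 GPa, ρ = 10200 kg/m³
  silicon nitride: M = 5.32×10⁻³
  elm: M = 4.90×10⁻³
  alumina ceramic: M = 4.85×10⁻³
  commercially pure titanium: M = 2.25×10⁻³
  molybdenum: M = 1.76×10⁻³
The maximum is for silicon nitride.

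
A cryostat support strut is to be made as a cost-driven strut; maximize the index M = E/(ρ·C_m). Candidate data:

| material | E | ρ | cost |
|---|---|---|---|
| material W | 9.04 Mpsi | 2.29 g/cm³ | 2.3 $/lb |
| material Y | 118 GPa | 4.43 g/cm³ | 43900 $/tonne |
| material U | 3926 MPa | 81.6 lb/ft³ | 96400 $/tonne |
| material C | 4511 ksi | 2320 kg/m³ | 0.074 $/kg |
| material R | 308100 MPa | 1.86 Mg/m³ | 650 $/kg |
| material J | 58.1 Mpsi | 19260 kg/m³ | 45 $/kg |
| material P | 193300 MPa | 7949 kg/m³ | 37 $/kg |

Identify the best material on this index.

material C

In SI units:
  material W: E = 62.33 GPa, ρ = 2290 kg/m³, cost = 5.071 $/kg
  material Y: E = 118.0 GPa, ρ = 4430 kg/m³, cost = 43.90 $/kg
  material U: E = 3.926 GPa, ρ = 1307 kg/m³, cost = 96.40 $/kg
  material C: E = 31.10 GPa, ρ = 2320 kg/m³, cost = 0.07400 $/kg
  material R: E = 308.1 GPa, ρ = 1860 kg/m³, cost = 650.0 $/kg
  material J: E = 400.6 GPa, ρ = 19260 kg/m³, cost = 45.00 $/kg
  material P: E = 193.3 GPa, ρ = 7949 kg/m³, cost = 37.00 $/kg
  material C: M = 181 MN·m per $
  material W: M = 5.37 MN·m per $
  material P: M = 0.657 MN·m per $
  material Y: M = 0.607 MN·m per $
  material J: M = 0.462 MN·m per $
  material R: M = 0.255 MN·m per $
  material U: M = 0.0312 MN·m per $
The maximum is for material C.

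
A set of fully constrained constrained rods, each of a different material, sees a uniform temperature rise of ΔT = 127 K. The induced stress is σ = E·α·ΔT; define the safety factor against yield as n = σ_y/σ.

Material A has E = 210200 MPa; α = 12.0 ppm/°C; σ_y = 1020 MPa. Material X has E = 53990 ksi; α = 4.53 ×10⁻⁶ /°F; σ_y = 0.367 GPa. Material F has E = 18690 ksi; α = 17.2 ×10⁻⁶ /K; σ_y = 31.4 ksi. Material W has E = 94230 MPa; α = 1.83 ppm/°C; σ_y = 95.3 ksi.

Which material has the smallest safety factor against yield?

With everything in SI (GPa, ×10⁻⁶/K, MPa):
  material A: E = 210.2, α = 12.0, σ_y = 1020 → σ = 320 MPa, n = 3.18
  material X: E = 372.2, α = 8.15, σ_y = 367.0 → σ = 385 MPa, n = 0.952
  material F: E = 128.9, α = 17.2, σ_y = 216.5 → σ = 281 MPa, n = 0.769
  material W: E = 94.23, α = 1.83, σ_y = 657.1 → σ = 21.9 MPa, n = 30.0
Smallest n: material F with n = 0.769.

material F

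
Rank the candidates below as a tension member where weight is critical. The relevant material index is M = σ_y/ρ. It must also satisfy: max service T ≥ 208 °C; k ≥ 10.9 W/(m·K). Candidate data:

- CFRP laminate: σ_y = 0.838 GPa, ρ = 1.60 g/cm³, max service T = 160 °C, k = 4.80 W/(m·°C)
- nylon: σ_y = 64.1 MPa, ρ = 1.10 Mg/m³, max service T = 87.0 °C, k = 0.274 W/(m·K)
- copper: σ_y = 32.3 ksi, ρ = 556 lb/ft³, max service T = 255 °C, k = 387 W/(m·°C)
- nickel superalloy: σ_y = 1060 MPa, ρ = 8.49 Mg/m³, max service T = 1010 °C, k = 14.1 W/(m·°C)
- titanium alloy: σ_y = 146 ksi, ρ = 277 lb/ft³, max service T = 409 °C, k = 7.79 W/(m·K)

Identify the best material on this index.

Screen on constraints: max service T ≥ 208 °C; k ≥ 10.9 W/(m·K). Survivors: copper, nickel superalloy.
Convert each candidate to consistent units, then evaluate M:
  copper: σ_y = 222.7 MPa, ρ = 8906 kg/m³
  nickel superalloy: σ_y = 1060 MPa, ρ = 8490 kg/m³
  nickel superalloy: M = 125 kN·m/kg
  copper: M = 25.0 kN·m/kg
Highest index: nickel superalloy.

nickel superalloy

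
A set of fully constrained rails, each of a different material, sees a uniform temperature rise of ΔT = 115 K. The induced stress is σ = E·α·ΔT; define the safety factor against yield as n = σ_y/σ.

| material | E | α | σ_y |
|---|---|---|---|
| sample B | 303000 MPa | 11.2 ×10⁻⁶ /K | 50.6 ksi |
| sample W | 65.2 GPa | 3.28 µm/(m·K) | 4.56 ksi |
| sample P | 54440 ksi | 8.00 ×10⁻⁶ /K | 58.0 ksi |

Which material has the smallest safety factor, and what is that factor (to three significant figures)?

sample B, n = 0.894

With everything in SI (GPa, ×10⁻⁶/K, MPa):
  sample B: E = 303.0, α = 11.2, σ_y = 348.9 → σ = 390 MPa, n = 0.894
  sample W: E = 65.20, α = 3.28, σ_y = 31.44 → σ = 24.6 MPa, n = 1.28
  sample P: E = 375.4, α = 8.00, σ_y = 399.9 → σ = 345 MPa, n = 1.16
Sample B has the lowest safety factor, n = 0.894.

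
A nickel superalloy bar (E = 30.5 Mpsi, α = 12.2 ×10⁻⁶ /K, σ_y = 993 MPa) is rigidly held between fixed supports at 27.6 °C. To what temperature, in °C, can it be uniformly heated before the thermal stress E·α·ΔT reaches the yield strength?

415 °C

E = 30.5 Mpsi = 210.3 GPa.
E·α·ΔT = 993.0 MPa ⇒ ΔT = 993.0 / (210.3×10³ × 12.2×10⁻⁶) = 387.1 K.
T = 27.6 + 387.1 = 414.7 °C.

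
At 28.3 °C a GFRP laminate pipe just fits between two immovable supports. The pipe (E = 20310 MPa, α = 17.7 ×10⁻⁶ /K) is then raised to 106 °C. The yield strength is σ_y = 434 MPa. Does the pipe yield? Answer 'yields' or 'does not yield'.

E = 20310 MPa = 20.31 GPa.
ΔT = 77.70 K. Constrained thermal stress σ = E·α·ΔT = 20.31×10³ MPa × 17.7×10⁻⁶ × 77.70 = 27.9 MPa (compressive).
Compare to σ_y = 434 MPa: σ < σ_y, so it does not yield.

does not yield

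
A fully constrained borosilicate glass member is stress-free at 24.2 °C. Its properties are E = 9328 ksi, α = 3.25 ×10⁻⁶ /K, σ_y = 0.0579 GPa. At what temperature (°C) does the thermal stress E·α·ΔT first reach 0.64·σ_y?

E = 9328 ksi = 64.31 GPa.
σ_y = 0.0579 GPa = 57.90 MPa.
E·α·ΔT = 37.06 MPa ⇒ ΔT = 37.06 / (64.31×10³ × 3.25×10⁻⁶) = 177.3 K.
T = 24.2 + 177.3 = 201.5 °C.

201 °C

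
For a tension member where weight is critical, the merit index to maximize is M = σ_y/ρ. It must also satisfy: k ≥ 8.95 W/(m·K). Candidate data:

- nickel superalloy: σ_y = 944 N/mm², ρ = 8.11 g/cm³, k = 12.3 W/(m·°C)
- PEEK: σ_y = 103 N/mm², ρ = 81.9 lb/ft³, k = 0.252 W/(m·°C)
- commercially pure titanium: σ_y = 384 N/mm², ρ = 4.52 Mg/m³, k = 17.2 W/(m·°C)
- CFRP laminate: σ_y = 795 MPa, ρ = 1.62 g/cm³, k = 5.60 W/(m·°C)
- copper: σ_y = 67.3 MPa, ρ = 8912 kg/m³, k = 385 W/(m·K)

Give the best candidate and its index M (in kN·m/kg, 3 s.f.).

nickel superalloy, M = 116 kN·m/kg

Screen on constraints: k ≥ 8.95 W/(m·K). Survivors: nickel superalloy, commercially pure titanium, copper.
Normalizing units and computing the index:
  nickel superalloy: σ_y = 944.0 MPa, ρ = 8110 kg/m³
  commercially pure titanium: σ_y = 384.0 MPa, ρ = 4520 kg/m³
  copper: σ_y = 67.30 MPa, ρ = 8912 kg/m³
  nickel superalloy: M = 116 kN·m/kg
  commercially pure titanium: M = 85.0 kN·m/kg
  copper: M = 7.55 kN·m/kg
Nickel superalloy has the largest M.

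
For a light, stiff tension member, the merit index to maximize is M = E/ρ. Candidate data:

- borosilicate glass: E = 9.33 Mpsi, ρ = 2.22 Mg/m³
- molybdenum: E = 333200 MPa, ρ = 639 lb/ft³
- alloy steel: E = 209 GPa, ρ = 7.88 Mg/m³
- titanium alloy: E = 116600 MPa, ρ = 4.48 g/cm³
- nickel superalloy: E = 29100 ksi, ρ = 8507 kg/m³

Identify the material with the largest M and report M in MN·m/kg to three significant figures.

molybdenum, M = 32.6 MN·m/kg

Putting every candidate on a common basis:
  borosilicate glass: E = 64.33 GPa, ρ = 2220 kg/m³
  molybdenum: E = 333.2 GPa, ρ = 10240 kg/m³
  alloy steel: E = 209.0 GPa, ρ = 7880 kg/m³
  titanium alloy: E = 116.6 GPa, ρ = 4480 kg/m³
  nickel superalloy: E = 200.6 GPa, ρ = 8507 kg/m³
  molybdenum: M = 32.6 MN·m/kg
  borosilicate glass: M = 29.0 MN·m/kg
  alloy steel: M = 26.5 MN·m/kg
  titanium alloy: M = 26.0 MN·m/kg
  nickel superalloy: M = 23.6 MN·m/kg
Molybdenum ranks first.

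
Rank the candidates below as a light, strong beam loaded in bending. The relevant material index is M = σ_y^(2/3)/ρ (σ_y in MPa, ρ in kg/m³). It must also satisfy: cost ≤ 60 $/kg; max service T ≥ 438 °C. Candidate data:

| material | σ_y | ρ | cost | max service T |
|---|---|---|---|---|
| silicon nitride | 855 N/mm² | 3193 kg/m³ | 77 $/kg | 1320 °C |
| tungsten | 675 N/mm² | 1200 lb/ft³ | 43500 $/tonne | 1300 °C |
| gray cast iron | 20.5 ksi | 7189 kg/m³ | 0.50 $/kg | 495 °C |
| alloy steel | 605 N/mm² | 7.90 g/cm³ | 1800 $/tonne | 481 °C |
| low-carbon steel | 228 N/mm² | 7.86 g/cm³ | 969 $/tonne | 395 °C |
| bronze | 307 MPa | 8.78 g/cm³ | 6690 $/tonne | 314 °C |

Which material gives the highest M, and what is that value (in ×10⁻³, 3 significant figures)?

Screen on constraints: cost ≤ 60 $/kg; max service T ≥ 438 °C. Survivors: tungsten, gray cast iron, alloy steel.
Putting every candidate on a common basis:
  tungsten: σ_y = 675.0 MPa, ρ = 19220 kg/m³
  gray cast iron: σ_y = 141.3 MPa, ρ = 7189 kg/m³
  alloy steel: σ_y = 605.0 MPa, ρ = 7900 kg/m³
  alloy steel: M = 9.05×10⁻³
  tungsten: M = 4.00×10⁻³
  gray cast iron: M = 3.77×10⁻³
Alloy steel ranks first.

alloy steel, M = 9.05×10⁻³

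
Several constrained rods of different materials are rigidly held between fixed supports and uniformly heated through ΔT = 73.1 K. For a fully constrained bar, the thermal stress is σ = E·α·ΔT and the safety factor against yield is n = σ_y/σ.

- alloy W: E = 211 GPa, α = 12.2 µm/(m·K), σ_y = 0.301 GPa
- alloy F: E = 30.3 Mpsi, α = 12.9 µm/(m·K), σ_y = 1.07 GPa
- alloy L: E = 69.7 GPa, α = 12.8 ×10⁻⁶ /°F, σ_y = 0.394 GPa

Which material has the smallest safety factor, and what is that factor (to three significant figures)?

alloy W, n = 1.60

In consistent units (E in GPa, α in ×10⁻⁶/K, σ_y in MPa):
  alloy W: E = 211.0, α = 12.2, σ_y = 301.0 → σ = 188 MPa, n = 1.60
  alloy F: E = 208.9, α = 12.9, σ_y = 1070 → σ = 197 MPa, n = 5.43
  alloy L: E = 69.70, α = 23.0, σ_y = 394.0 → σ = 117 MPa, n = 3.36
Alloy W has the lowest safety factor, n = 1.60.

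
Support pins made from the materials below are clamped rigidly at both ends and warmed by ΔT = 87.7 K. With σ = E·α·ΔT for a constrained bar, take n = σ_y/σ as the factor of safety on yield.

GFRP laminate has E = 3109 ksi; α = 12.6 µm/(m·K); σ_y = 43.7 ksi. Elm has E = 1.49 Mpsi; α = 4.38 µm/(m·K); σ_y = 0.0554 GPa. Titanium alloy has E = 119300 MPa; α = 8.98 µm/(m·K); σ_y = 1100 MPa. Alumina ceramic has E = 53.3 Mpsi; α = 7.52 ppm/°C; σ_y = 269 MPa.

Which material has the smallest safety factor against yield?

In consistent units (E in GPa, α in ×10⁻⁶/K, σ_y in MPa):
  GFRP laminate: E = 21.44, α = 12.6, σ_y = 301.3 → σ = 23.7 MPa, n = 12.7
  elm: E = 10.27, α = 4.38, σ_y = 55.40 → σ = 3.95 MPa, n = 14.0
  titanium alloy: E = 119.3, α = 8.98, σ_y = 1100 → σ = 94.0 MPa, n = 11.7
  alumina ceramic: E = 367.5, α = 7.52, σ_y = 269.0 → σ = 242 MPa, n = 1.11
Alumina ceramic has the lowest safety factor, n = 1.11.

alumina ceramic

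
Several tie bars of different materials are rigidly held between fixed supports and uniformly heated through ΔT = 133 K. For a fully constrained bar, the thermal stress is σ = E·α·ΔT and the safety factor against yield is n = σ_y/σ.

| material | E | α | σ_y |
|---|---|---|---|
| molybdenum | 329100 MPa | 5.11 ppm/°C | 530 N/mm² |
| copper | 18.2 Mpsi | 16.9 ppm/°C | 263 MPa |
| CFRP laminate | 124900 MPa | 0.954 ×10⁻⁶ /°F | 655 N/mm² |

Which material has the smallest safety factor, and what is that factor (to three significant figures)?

Per material, after unit conversion:
  molybdenum: E = 329.1, α = 5.11, σ_y = 530.0 → σ = 224 MPa, n = 2.37
  copper: E = 125.5, α = 16.9, σ_y = 263.0 → σ = 282 MPa, n = 0.932
  CFRP laminate: E = 124.9, α = 1.72, σ_y = 655.0 → σ = 28.5 MPa, n = 23.0
The minimum is copper at n = 0.932.

copper, n = 0.932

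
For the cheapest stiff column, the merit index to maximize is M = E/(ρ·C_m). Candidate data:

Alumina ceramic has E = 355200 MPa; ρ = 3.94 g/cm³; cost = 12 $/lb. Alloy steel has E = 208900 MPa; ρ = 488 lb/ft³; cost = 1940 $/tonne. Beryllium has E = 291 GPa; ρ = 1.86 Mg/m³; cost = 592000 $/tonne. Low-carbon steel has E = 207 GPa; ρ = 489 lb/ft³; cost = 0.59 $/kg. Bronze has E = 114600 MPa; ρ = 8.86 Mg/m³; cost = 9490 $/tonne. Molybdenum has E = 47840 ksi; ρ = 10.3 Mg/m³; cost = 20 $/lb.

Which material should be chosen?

low-carbon steel

Convert each candidate to consistent units, then evaluate M:
  alumina ceramic: E = 355.2 GPa, ρ = 3940 kg/m³, cost = 26.46 $/kg
  alloy steel: E = 208.9 GPa, ρ = 7817 kg/m³, cost = 1.940 $/kg
  beryllium: E = 291.0 GPa, ρ = 1860 kg/m³, cost = 592.0 $/kg
  low-carbon steel: E = 207.0 GPa, ρ = 7833 kg/m³, cost = 0.5900 $/kg
  bronze: E = 114.6 GPa, ρ = 8860 kg/m³, cost = 9.490 $/kg
  molybdenum: E = 329.8 GPa, ρ = 10300 kg/m³, cost = 44.09 $/kg
  low-carbon steel: M = 44.8 MN·m per $
  alloy steel: M = 13.8 MN·m per $
  alumina ceramic: M = 3.41 MN·m per $
  bronze: M = 1.36 MN·m per $
  molybdenum: M = 0.726 MN·m per $
  beryllium: M = 0.264 MN·m per $
Low-carbon steel has the largest M.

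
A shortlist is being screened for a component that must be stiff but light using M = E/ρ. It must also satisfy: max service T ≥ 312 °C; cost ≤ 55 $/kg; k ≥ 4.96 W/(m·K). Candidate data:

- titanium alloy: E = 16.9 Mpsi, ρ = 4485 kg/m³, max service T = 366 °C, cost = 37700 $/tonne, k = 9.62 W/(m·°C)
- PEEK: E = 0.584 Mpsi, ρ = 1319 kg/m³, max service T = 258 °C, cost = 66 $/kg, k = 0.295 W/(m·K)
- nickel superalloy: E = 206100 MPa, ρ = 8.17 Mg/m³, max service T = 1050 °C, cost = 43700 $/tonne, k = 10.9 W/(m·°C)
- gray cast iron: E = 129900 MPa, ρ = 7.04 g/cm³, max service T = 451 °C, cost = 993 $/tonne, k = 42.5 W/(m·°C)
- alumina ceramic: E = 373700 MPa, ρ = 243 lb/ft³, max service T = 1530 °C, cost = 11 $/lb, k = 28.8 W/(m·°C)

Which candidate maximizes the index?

Screen on constraints: max service T ≥ 312 °C; cost ≤ 55 $/kg; k ≥ 4.96 W/(m·K). Survivors: titanium alloy, nickel superalloy, gray cast iron, alumina ceramic.
Normalizing units and computing the index:
  titanium alloy: E = 116.5 GPa, ρ = 4485 kg/m³
  nickel superalloy: E = 206.1 GPa, ρ = 8170 kg/m³
  gray cast iron: E = 129.9 GPa, ρ = 7040 kg/m³
  alumina ceramic: E = 373.7 GPa, ρ = 3892 kg/m³
  alumina ceramic: M = 96.0 MN·m/kg
  titanium alloy: M = 26.0 MN·m/kg
  nickel superalloy: M = 25.2 MN·m/kg
  gray cast iron: M = 18.5 MN·m/kg
The maximum is for alumina ceramic.

alumina ceramic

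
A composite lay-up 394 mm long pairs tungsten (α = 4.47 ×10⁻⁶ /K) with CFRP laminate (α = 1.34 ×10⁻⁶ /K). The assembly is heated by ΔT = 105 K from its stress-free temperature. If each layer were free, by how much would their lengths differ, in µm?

Δα = |4.47 − 1.34|×10⁻⁶/K = 3.13×10⁻⁶/K.
ΔL_mismatch = Δα·L·ΔT = 3.13×10⁻⁶ × 394.0 mm × 105.0 K = 129 µm.

129 µm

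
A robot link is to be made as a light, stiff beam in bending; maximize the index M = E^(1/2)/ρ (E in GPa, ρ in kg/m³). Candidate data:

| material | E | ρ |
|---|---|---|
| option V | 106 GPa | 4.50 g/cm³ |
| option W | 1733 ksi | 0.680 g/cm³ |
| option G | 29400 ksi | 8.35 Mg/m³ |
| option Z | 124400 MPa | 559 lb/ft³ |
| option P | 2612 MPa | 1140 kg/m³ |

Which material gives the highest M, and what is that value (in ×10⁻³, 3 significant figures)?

option W, M = 5.08×10⁻³

After converting to SI:
  option V: E = 106.0 GPa, ρ = 4500 kg/m³
  option W: E = 11.95 GPa, ρ = 680.0 kg/m³
  option G: E = 202.7 GPa, ρ = 8350 kg/m³
  option Z: E = 124.4 GPa, ρ = 8954 kg/m³
  option P: E = 2.612 GPa, ρ = 1140 kg/m³
  option W: M = 5.08×10⁻³
  option V: M = 2.29×10⁻³
  option G: M = 1.71×10⁻³
  option P: M = 1.42×10⁻³
  option Z: M = 1.25×10⁻³
Option W ranks first.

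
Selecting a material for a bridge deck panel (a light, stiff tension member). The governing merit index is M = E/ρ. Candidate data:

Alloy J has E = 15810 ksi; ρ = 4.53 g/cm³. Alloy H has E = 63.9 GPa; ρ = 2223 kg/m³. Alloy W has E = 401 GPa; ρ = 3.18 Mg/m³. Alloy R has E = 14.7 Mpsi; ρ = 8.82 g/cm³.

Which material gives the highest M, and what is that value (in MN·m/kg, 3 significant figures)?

Convert each candidate to consistent units, then evaluate M:
  alloy J: E = 109.0 GPa, ρ = 4530 kg/m³
  alloy H: E = 63.90 GPa, ρ = 2223 kg/m³
  alloy W: E = 401.0 GPa, ρ = 3180 kg/m³
  alloy R: E = 101.4 GPa, ρ = 8820 kg/m³
  alloy W: M = 126 MN·m/kg
  alloy H: M = 28.7 MN·m/kg
  alloy J: M = 24.1 MN·m/kg
  alloy R: M = 11.5 MN·m/kg
Highest index: alloy W.

alloy W, M = 126 MN·m/kg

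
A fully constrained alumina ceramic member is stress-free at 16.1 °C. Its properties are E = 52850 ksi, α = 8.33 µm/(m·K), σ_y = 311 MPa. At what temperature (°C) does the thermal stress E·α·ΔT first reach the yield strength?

119 °C

E = 52850 ksi = 364.4 GPa.
E·α·ΔT = 311.0 MPa ⇒ ΔT = 311.0 / (364.4×10³ × 8.33×10⁻⁶) = 102.5 K.
T = 16.1 + 102.5 = 118.6 °C.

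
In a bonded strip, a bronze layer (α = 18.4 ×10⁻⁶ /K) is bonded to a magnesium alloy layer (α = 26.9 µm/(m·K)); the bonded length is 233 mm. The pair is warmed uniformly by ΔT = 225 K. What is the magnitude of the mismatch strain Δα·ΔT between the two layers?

Δα = |18.4 − 26.9|×10⁻⁶/K = 8.50×10⁻⁶/K.
Mismatch strain = Δα·ΔT = 8.50×10⁻⁶ × 225.0 = 1.91×10⁻³.

1.91×10⁻³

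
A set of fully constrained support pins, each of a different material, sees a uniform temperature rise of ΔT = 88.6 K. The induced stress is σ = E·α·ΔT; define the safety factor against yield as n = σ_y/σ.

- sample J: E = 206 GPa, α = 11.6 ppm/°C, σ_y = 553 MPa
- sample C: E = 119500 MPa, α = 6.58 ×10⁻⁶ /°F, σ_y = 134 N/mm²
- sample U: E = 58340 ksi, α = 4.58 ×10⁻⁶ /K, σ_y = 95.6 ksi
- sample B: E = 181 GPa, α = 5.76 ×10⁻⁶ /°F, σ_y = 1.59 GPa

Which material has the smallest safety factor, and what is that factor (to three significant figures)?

sample C, n = 1.07

Converting E to GPa, α to ×10⁻⁶/K, σ_y to MPa, then σ and n for each:
  sample J: E = 206.0, α = 11.6, σ_y = 553.0 → σ = 212 MPa, n = 2.61
  sample C: E = 119.5, α = 11.8, σ_y = 134.0 → σ = 125 MPa, n = 1.07
  sample U: E = 402.2, α = 4.58, σ_y = 659.1 → σ = 163 MPa, n = 4.04
  sample B: E = 181.0, α = 10.4, σ_y = 1590 → σ = 166 MPa, n = 9.56
The minimum is sample C at n = 1.07.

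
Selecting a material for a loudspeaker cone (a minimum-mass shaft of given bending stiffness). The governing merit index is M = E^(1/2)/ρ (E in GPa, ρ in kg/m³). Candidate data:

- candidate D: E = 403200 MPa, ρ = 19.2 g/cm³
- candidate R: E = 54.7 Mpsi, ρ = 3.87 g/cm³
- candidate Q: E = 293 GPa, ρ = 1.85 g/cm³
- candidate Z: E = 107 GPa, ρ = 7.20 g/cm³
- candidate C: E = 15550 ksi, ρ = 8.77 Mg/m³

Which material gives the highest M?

candidate Q

Convert each candidate to consistent units, then evaluate M:
  candidate D: E = 403.2 GPa, ρ = 19200 kg/m³
  candidate R: E = 377.1 GPa, ρ = 3870 kg/m³
  candidate Q: E = 293.0 GPa, ρ = 1850 kg/m³
  candidate Z: E = 107.0 GPa, ρ = 7200 kg/m³
  candidate C: E = 107.2 GPa, ρ = 8770 kg/m³
  candidate Q: M = 9.25×10⁻³
  candidate R: M = 5.02×10⁻³
  candidate Z: M = 1.44×10⁻³
  candidate C: M = 1.18×10⁻³
  candidate D: M = 1.05×10⁻³
The maximum is for candidate Q.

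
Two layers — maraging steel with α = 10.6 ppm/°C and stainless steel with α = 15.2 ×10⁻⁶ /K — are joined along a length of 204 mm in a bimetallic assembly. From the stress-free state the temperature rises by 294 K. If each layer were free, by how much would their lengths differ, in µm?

276 µm

Δα = |10.6 − 15.2|×10⁻⁶/K = 4.60×10⁻⁶/K.
ΔL_mismatch = Δα·L·ΔT = 4.60×10⁻⁶ × 204.0 mm × 294.0 K = 276 µm.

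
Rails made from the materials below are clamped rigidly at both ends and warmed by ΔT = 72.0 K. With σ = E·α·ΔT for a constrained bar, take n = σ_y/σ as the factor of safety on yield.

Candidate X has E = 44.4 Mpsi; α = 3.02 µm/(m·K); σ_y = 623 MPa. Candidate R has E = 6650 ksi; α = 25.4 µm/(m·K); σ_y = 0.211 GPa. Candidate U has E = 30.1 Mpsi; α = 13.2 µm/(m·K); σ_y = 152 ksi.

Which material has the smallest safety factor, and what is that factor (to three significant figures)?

candidate R, n = 2.52

Converting E to GPa, α to ×10⁻⁶/K, σ_y to MPa, then σ and n for each:
  candidate X: E = 306.1, α = 3.02, σ_y = 623.0 → σ = 66.6 MPa, n = 9.36
  candidate R: E = 45.85, α = 25.4, σ_y = 211.0 → σ = 83.9 MPa, n = 2.52
  candidate U: E = 207.5, α = 13.2, σ_y = 1048 → σ = 197 MPa, n = 5.31
Smallest n: candidate R with n = 2.52.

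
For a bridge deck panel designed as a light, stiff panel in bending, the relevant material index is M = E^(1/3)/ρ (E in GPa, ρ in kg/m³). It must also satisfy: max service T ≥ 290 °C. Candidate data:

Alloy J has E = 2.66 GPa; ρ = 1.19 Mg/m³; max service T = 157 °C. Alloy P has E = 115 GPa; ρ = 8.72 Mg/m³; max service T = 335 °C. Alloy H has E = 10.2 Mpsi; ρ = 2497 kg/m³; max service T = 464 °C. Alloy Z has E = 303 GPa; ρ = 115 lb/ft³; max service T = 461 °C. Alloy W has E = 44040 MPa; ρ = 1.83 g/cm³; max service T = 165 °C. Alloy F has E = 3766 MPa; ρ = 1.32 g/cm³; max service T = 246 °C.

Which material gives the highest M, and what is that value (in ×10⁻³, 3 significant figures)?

Screen on constraints: max service T ≥ 290 °C. Survivors: alloy P, alloy H, alloy Z.
After converting to SI:
  alloy P: E = 115.0 GPa, ρ = 8720 kg/m³
  alloy H: E = 70.33 GPa, ρ = 2497 kg/m³
  alloy Z: E = 303.0 GPa, ρ = 1842 kg/m³
  alloy Z: M = 3.65×10⁻³
  alloy H: M = 1.65×10⁻³
  alloy P: M = 0.558×10⁻³
Alloy Z has the largest M.

alloy Z, M = 3.65×10⁻³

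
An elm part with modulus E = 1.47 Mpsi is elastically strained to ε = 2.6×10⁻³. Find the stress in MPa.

E = 1.47 Mpsi = 10.14 GPa.
σ = E·ε = 10140 MPa × 2.6×10⁻³ = 26.4 MPa.

26.4 MPa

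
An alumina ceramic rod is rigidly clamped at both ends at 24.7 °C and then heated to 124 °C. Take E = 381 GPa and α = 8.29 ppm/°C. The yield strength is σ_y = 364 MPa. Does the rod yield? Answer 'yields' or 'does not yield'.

ΔT = 99.30 K. Constrained thermal stress σ = E·α·ΔT = 381.0×10³ MPa × 8.29×10⁻⁶ × 99.30 = 314 MPa (compressive).
Compare to σ_y = 364 MPa: σ < σ_y, so it does not yield.

does not yield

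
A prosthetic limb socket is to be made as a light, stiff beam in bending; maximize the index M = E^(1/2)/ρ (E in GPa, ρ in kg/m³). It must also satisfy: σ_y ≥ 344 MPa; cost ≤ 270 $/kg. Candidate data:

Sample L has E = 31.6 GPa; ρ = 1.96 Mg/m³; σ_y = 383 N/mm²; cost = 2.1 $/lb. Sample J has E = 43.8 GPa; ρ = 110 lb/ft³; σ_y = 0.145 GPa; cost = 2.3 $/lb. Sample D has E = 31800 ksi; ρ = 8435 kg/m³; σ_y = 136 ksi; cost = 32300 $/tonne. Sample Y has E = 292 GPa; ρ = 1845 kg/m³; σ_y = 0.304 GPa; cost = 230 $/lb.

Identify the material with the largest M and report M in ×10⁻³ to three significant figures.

Screen on constraints: σ_y ≥ 344 MPa; cost ≤ 270 $/kg. Survivors: sample L, sample D.
Putting every candidate on a common basis:
  sample L: E = 31.60 GPa, ρ = 1960 kg/m³
  sample D: E = 219.3 GPa, ρ = 8435 kg/m³
  sample L: M = 2.87×10⁻³
  sample D: M = 1.76×10⁻³
Highest index: sample L.

sample L, M = 2.87×10⁻³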